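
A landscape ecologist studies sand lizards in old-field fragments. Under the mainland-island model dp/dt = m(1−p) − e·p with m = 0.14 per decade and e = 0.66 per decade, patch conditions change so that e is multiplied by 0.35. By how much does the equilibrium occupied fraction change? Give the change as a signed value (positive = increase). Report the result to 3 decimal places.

0.202

Before: p* = 0.14/(0.14+0.66) = 0.1750.
After: m = 0.14, e = 0.231; p* = 0.14/0.3710 = 0.3774.
Δp* = 0.3774 − 0.1750 = +0.2024.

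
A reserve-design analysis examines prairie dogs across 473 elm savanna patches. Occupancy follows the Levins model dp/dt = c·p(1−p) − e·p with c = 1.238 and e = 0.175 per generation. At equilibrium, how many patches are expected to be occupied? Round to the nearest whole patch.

p* = 1 − e/c = 1 − 0.175/1.238 = 0.8586.
Expected occupied patches = N × p* = 473 × 0.8586 = 406.14 ≈ 406.

406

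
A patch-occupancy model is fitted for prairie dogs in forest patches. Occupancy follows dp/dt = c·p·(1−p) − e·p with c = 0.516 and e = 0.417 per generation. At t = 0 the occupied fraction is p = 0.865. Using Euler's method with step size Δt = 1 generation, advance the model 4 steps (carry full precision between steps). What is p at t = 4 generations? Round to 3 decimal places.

Update rule: p ← p + [c·p·(1−p) − e·p]·Δt with Δt = 1.
t = 1: p = 0.86500 + (-0.30045) = 0.56455
t = 2: p = 0.56455 + (-0.10857) = 0.45598
t = 3: p = 0.45598 + (-0.06214) = 0.39384
t = 4: p = 0.39384 + (-0.04105) = 0.35279

0.353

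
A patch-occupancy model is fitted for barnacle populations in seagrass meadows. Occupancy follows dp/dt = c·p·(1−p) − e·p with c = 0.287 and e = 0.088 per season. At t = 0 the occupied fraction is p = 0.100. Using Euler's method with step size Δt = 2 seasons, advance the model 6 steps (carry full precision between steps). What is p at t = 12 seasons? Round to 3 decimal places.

0.427

Update rule: p ← p + [c·p·(1−p) − e·p]·Δt with Δt = 2.
  1  |  dp/dt·Δt = +0.034060  |  p_1 = 0.134060
  2  |  dp/dt·Δt = +0.043040  |  p_2 = 0.177100
  3  |  dp/dt·Δt = +0.052483  |  p_3 = 0.229583
  4  |  dp/dt·Δt = +0.061119  |  p_4 = 0.290702
  5  |  dp/dt·Δt = +0.067192  |  p_5 = 0.357894
  6  |  dp/dt·Δt = +0.068919  |  p_6 = 0.426813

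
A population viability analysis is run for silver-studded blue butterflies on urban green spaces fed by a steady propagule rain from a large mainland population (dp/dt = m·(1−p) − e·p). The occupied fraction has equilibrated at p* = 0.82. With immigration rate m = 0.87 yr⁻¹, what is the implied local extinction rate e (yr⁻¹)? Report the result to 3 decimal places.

At equilibrium m(1−p*) = e·p*, so e = m(1−p*)/p*.
e = 0.87 × 0.1800 / 0.82 = 0.1910.

0.191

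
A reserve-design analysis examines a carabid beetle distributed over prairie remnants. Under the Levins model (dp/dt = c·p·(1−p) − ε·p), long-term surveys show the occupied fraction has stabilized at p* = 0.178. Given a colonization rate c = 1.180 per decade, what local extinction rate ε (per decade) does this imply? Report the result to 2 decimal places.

At equilibrium c(1−p*) = ε.
ε = 1.180 × (1 − 0.178) = 1.180 × 0.8220 = 0.9700.

0.97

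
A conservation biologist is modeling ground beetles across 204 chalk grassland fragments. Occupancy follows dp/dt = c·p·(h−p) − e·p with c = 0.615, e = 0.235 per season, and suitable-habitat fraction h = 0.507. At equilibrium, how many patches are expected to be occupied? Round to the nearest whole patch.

p* = h − e/c = 0.507 − 0.3821 = 0.1249.
Expected occupied patches = N × p* = 204 × 0.1249 = 25.48 ≈ 25.

25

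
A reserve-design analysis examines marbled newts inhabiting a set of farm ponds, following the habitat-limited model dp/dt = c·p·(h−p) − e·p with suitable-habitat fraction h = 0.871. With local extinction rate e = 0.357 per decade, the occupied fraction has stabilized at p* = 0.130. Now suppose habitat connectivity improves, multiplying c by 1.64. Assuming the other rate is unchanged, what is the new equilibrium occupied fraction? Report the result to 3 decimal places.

0.419

Balance c(h−p*) = e gives c = e/(0.871 − 0.13000) = 0.357/0.74100 = 0.48178.
New p* = 0.871 − e/c = 0.871 − 0.35700/0.79012 = 0.41917.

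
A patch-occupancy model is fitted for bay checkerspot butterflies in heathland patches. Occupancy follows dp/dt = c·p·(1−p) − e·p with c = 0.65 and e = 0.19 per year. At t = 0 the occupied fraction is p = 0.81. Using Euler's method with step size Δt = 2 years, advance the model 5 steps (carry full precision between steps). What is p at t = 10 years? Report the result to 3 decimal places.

Update rule: p ← p + [c·p·(1−p) − e·p]·Δt with Δt = 2.
p: 0.81000 → 0.70227  (Δp = -0.10773)
p: 0.70227 → 0.70722  (Δp = +0.00495)
p: 0.70722 → 0.70765  (Δp = +0.00043)
p: 0.70765 → 0.70769  (Δp = +0.00004)
p: 0.70769 → 0.70769  (Δp = +0.00000)

0.708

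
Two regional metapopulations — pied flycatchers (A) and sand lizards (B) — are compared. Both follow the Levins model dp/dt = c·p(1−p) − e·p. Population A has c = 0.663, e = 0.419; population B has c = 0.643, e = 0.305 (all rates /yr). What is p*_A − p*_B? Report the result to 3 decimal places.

A: p*_A = 1 − 0.419/0.663 = 0.3680.
B: p*_B = 1 − 0.305/0.643 = 0.5257.
p*_A − p*_B = 0.3680 − 0.5257 = -0.1576.

-0.158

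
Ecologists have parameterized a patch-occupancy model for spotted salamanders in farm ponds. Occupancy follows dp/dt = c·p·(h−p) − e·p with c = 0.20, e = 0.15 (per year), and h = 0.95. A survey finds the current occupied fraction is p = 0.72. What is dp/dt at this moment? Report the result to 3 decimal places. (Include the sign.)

Colonization term: c·p·(h−p) = 0.20×0.72×0.2300 = 0.03312.
Extinction term: e·p = 0.10800.
dp/dt = 0.03312 − 0.10800 = -0.07488.

-0.075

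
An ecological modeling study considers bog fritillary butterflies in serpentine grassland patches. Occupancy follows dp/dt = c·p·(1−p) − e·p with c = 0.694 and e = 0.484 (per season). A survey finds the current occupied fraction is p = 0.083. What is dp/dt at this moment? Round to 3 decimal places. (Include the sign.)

Colonization term: c·p·(1−p) = 0.694×0.083×0.9170 = 0.05282.
Extinction term: e·p = 0.04017.
dp/dt = 0.05282 − 0.04017 = 0.01265.

0.013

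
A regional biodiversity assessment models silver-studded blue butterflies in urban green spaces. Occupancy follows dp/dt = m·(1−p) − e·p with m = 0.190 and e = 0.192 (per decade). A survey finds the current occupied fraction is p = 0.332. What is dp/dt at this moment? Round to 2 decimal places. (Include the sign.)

0.06

Colonization term: m·(1−p) = 0.190×0.6680 = 0.12692.
Extinction term: e·p = 0.06374.
dp/dt = 0.12692 − 0.06374 = 0.06318.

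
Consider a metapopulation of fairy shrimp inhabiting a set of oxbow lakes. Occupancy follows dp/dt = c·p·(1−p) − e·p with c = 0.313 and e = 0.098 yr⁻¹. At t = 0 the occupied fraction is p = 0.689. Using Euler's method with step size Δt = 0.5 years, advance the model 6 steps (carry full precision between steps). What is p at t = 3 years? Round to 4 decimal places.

Update rule: p ← p + [c·p·(1−p) − e·p]·Δt with Δt = 0.5.
step 1: Δp = -0.00023, p = 0.68877
step 2: Δp = -0.00020, p = 0.68857
step 3: Δp = -0.00018, p = 0.68839
step 4: Δp = -0.00016, p = 0.68823
step 5: Δp = -0.00014, p = 0.68809
step 6: Δp = -0.00013, p = 0.68796

0.6880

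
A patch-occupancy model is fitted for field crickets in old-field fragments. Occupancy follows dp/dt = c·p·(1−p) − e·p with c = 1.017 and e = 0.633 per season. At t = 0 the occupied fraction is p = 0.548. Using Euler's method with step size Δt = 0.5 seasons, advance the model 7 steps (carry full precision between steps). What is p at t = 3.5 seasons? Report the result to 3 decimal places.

0.404

Update rule: p ← p + [c·p·(1−p) − e·p]·Δt with Δt = 0.5.
p: 0.54800 → 0.50051  (Δp = -0.04749)
p: 0.50051 → 0.46922  (Δp = -0.03129)
p: 0.46922 → 0.44736  (Δp = -0.02187)
p: 0.44736 → 0.43149  (Δp = -0.01587)
p: 0.43149 → 0.41966  (Δp = -0.01183)
p: 0.41966 → 0.41068  (Δp = -0.00898)
p: 0.41068 → 0.40377  (Δp = -0.00691)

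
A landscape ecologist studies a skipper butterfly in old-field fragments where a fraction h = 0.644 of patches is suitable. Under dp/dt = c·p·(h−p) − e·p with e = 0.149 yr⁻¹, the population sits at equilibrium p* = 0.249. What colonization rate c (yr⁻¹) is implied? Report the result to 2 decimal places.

At equilibrium c(h−p*) = e, so c = e/(h−p*).
c = 0.149/(0.644 − 0.249) = 0.149/0.3950 = 0.3772.

0.38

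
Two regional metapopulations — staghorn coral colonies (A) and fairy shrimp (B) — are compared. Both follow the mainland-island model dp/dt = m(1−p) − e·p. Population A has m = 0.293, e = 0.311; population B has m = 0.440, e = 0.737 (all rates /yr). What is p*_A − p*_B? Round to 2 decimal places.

A: p*_A = m/(m+e) = 0.293/0.6040 = 0.4851.
B: p*_B = 0.440/1.1770 = 0.3738.
p*_A − p*_B = 0.4851 − 0.3738 = 0.1113.

0.11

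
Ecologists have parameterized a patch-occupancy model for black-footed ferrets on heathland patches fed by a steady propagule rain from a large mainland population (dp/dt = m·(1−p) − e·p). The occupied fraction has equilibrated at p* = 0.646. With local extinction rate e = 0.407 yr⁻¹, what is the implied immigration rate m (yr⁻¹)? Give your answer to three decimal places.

At equilibrium m(1−p*) = e·p*, so m = e·p*/(1−p*).
m = 0.407 × 0.646 / 0.3540 = 0.2629/0.3540 = 0.7427.

0.743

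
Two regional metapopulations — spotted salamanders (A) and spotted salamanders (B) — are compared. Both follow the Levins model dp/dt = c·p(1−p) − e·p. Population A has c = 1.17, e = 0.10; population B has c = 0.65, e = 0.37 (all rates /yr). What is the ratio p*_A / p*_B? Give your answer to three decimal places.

A: p*_A = 1 − 0.10/1.17 = 0.9145.
B: p*_B = 1 − 0.37/0.65 = 0.4308.
p*_A / p*_B = 0.9145/0.4308 = 2.1230.

2.123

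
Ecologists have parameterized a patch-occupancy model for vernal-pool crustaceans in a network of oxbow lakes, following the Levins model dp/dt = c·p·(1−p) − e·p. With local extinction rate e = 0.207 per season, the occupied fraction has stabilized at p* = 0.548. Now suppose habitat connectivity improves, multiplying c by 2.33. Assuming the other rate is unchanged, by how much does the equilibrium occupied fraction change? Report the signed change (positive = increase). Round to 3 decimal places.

0.258

Balance c(1−p*) = e gives c = e/(1 − 0.54800) = 0.207/0.45200 = 0.45796.
New p* = 1 − e/c = 1 − 0.20700/1.06705 = 0.80601.
Δp* = 0.80601 − 0.54800 = +0.25801.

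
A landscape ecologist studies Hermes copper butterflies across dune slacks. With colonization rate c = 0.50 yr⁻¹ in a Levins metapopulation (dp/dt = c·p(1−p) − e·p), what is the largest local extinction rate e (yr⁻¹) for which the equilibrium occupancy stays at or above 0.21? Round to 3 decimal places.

1 − e/c ≥ 0.21 ⇒ e ≤ c(1 − 0.21) = 0.50 × 0.7900.
e_max = 0.3950.

0.395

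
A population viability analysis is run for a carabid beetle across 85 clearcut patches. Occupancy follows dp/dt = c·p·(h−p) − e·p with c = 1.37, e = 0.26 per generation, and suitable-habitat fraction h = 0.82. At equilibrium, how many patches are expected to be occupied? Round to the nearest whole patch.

p* = h − e/c = 0.82 − 0.1898 = 0.6302.
Expected occupied patches = N × p* = 85 × 0.6302 = 53.57 ≈ 54.

54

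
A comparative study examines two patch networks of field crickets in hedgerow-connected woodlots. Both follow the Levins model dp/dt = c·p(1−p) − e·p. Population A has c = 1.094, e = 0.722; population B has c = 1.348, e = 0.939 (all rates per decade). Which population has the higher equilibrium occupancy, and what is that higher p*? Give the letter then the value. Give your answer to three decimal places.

A: p*_A = 1 − 0.722/1.094 = 0.3400.
B: p*_B = 1 − 0.939/1.348 = 0.3034.
A is higher at 0.3400.

A, 0.340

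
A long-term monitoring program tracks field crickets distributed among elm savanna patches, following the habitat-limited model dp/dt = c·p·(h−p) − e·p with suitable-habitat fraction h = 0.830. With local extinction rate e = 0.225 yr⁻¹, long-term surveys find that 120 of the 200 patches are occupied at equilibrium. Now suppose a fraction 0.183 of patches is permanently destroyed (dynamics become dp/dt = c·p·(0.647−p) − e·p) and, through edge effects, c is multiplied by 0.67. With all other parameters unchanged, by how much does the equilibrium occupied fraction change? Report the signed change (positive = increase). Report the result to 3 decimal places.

Observed p* = 120/200 = 0.60000.
Balance c(h−p*) = e gives c = e/(0.83 − 0.60000) = 0.225/0.23000 = 0.97826.
New p* = 0.647 − e/c = 0.647 − 0.22500/0.65543 = 0.30371.
Δp* = 0.30371 − 0.60000 = -0.29629.

-0.296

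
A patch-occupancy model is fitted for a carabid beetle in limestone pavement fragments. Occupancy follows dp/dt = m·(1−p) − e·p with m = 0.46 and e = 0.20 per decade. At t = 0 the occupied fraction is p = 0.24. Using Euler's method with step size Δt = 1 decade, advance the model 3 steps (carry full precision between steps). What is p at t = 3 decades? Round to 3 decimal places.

0.679

Update rule: p ← p + [m·(1−p) − e·p]·Δt with Δt = 1.
t = 1: p = 0.24000 + (+0.30160) = 0.54160
t = 2: p = 0.54160 + (+0.10254) = 0.64414
t = 3: p = 0.64414 + (+0.03486) = 0.67901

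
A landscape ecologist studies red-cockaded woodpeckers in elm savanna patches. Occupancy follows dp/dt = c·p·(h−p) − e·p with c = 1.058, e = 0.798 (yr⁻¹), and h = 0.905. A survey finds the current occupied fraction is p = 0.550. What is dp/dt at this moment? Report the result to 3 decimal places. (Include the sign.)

Colonization term: c·p·(h−p) = 1.058×0.550×0.3550 = 0.20657.
Extinction term: e·p = 0.43890.
dp/dt = 0.20657 − 0.43890 = -0.23233.

-0.232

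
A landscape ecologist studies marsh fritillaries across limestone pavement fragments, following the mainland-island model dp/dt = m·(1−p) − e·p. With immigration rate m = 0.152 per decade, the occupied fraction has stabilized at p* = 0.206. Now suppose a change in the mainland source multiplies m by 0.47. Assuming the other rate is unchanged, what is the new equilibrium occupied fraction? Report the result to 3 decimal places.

Balance m(1−p*) = e·p* gives e = m(1−p*)/p* = 0.152×0.79400/0.20600 = 0.58586.
New p* = m/(m+e) = 0.07144/(0.07144+0.58586) = 0.10869.

0.109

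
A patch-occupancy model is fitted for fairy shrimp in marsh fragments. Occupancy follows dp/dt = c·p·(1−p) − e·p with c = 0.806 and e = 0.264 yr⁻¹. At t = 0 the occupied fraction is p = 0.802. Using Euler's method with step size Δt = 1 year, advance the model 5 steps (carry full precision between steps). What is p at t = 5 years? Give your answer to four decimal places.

0.6742

Update rule: p ← p + [c·p·(1−p) − e·p]·Δt with Δt = 1.
p: 0.80200 → 0.71826  (Δp = -0.08374)
p: 0.71826 → 0.69174  (Δp = -0.02652)
p: 0.69174 → 0.68099  (Δp = -0.01075)
p: 0.68099 → 0.67631  (Δp = -0.00468)
p: 0.67631 → 0.67421  (Δp = -0.00210)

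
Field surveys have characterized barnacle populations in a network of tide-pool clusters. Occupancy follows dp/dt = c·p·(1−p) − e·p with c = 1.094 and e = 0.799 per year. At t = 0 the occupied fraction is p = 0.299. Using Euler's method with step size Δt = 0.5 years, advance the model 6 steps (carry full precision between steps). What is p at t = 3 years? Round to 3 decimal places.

0.280

Update rule: p ← p + [c·p·(1−p) − e·p]·Δt with Δt = 0.5.
  1  |  dp/dt·Δt = -0.004800  |  p_1 = 0.294200
  2  |  dp/dt·Δt = -0.003950  |  p_2 = 0.290250
  3  |  dp/dt·Δt = -0.003270  |  p_3 = 0.286980
  4  |  dp/dt·Δt = -0.002720  |  p_4 = 0.284260
  5  |  dp/dt·Δt = -0.002271  |  p_5 = 0.281988
  6  |  dp/dt·Δt = -0.001903  |  p_6 = 0.280086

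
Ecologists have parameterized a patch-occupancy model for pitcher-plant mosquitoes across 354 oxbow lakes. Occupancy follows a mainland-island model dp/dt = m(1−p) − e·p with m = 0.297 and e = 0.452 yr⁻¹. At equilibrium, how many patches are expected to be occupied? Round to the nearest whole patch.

p* = m/(m+e) = 0.297/0.7490 = 0.3965.
Expected occupied patches = N × p* = 354 × 0.3965 = 140.37 ≈ 140.

140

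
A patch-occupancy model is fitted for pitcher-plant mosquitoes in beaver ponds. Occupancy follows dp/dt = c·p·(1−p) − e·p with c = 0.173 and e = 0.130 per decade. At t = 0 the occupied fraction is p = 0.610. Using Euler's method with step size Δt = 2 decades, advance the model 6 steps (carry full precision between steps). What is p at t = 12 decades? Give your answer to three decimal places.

0.370

Update rule: p ← p + [c·p·(1−p) − e·p]·Δt with Δt = 2.
step 1: Δp = -0.07629, p = 0.53371
step 2: Δp = -0.05266, p = 0.48105
step 3: Δp = -0.03870, p = 0.44236
step 4: Δp = -0.02966, p = 0.41269
step 5: Δp = -0.02344, p = 0.38926
step 6: Δp = -0.01895, p = 0.37031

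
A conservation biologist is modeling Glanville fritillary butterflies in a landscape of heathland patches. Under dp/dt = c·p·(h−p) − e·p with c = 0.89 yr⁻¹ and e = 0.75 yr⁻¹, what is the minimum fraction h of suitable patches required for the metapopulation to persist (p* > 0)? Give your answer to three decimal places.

p* = h − e/c is positive only when h > e/c.
h_min = e/c = 0.75/0.89 = 0.8427.

0.843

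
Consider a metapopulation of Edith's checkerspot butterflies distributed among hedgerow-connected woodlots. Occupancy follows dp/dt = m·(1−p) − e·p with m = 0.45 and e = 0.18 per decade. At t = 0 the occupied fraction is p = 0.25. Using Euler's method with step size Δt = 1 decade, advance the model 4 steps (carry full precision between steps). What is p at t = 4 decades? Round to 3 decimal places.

0.706

Update rule: p ← p + [m·(1−p) − e·p]·Δt with Δt = 1.
  1  |  dp/dt·Δt = +0.292500  |  p_1 = 0.542500
  2  |  dp/dt·Δt = +0.108225  |  p_2 = 0.650725
  3  |  dp/dt·Δt = +0.040043  |  p_3 = 0.690768
  4  |  dp/dt·Δt = +0.014816  |  p_4 = 0.705584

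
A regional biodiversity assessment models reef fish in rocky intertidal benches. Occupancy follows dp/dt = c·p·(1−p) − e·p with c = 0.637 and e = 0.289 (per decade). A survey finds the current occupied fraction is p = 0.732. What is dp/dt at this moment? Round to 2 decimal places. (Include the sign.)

-0.09

Colonization term: c·p·(1−p) = 0.637×0.732×0.2680 = 0.12496.
Extinction term: e·p = 0.21155.
dp/dt = 0.12496 − 0.21155 = -0.08658.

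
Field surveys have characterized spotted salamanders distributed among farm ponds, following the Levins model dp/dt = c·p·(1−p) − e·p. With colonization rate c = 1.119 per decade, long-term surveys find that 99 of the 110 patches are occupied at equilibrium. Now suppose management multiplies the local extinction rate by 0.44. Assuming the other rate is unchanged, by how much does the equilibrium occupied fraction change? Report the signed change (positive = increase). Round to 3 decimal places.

Observed p* = 99/110 = 0.90000.
Balance c(1−p*) = e gives e = 1.119×(1 − 0.90000) = 0.11190.
New p* = 1 − e/c = 1 − 0.04924/1.11900 = 0.95600.
Δp* = 0.95600 − 0.90000 = +0.05600.

0.056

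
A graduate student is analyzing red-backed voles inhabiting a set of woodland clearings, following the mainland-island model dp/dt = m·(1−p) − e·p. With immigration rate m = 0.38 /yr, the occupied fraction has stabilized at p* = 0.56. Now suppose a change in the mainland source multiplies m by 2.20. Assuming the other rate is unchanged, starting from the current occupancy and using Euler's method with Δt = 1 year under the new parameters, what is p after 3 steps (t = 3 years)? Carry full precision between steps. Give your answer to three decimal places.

Balance m(1−p*) = e·p* gives e = m(1−p*)/p* = 0.38×0.44000/0.56000 = 0.29857.
Starting from p₀ = 0.56000; update p ← p + (dp/dt)·Δt with the new parameters.
t = 1: p = 0.56000 + (+0.20064) = 0.76064
t = 2: p = 0.76064 + (-0.02700) = 0.73364
t = 3: p = 0.73364 + (+0.00363) = 0.73727

0.737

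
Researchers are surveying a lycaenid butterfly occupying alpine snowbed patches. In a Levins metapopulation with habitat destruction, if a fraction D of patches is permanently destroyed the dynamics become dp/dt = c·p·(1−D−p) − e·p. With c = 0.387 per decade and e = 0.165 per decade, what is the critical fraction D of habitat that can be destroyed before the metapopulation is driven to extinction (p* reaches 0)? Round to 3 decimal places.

0.574

The nontrivial equilibrium is p* = (1−D) − e/c; extinction occurs when this hits zero.
So D_crit = 1 − e/c = 1 − 0.165/0.387 = 1 − 0.4264 = 0.5736.
Note this equals the original equilibrium occupancy — the Levins extinction-debt result.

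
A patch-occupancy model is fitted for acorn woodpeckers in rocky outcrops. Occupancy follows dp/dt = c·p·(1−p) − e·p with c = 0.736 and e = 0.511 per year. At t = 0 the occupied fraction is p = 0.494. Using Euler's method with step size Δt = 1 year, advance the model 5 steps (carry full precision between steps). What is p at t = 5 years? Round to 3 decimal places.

Update rule: p ← p + [c·p·(1−p) − e·p]·Δt with Δt = 1.
  1  |  dp/dt·Δt = -0.068460  |  p_1 = 0.425540
  2  |  dp/dt·Δt = -0.037531  |  p_2 = 0.388008
  3  |  dp/dt·Δt = -0.023503  |  p_3 = 0.364505
  4  |  dp/dt·Δt = -0.015774  |  p_4 = 0.348731
  5  |  dp/dt·Δt = -0.011043  |  p_5 = 0.337688

0.338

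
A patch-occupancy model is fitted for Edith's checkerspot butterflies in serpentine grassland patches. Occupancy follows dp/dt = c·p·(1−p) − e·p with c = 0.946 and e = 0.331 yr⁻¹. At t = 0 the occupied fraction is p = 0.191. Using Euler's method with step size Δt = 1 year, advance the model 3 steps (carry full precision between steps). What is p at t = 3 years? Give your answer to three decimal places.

0.469

Update rule: p ← p + [c·p·(1−p) − e·p]·Δt with Δt = 1.
  1  |  dp/dt·Δt = +0.082954  |  p_1 = 0.273954
  2  |  dp/dt·Δt = +0.097484  |  p_2 = 0.371438
  3  |  dp/dt·Δt = +0.097918  |  p_3 = 0.469356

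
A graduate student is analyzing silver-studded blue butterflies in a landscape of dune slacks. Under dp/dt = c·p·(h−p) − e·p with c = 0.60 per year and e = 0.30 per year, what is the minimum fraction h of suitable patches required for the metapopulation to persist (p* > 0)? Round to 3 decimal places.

p* = h − e/c is positive only when h > e/c.
h_min = e/c = 0.30/0.60 = 0.5000.

0.500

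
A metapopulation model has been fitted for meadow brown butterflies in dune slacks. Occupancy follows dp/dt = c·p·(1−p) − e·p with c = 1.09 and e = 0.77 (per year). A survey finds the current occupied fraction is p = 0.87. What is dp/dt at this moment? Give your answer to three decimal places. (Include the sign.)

Colonization term: c·p·(1−p) = 1.09×0.87×0.1300 = 0.12328.
Extinction term: e·p = 0.66990.
dp/dt = 0.12328 − 0.66990 = -0.54662.

-0.547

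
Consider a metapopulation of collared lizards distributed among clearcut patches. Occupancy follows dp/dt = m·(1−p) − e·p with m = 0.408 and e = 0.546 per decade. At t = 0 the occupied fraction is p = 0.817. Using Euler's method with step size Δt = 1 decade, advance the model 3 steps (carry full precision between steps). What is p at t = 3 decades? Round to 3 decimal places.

0.428

Update rule: p ← p + [m·(1−p) − e·p]·Δt with Δt = 1.
step 1: Δp = -0.37142, p = 0.44558
step 2: Δp = -0.01709, p = 0.42850
step 3: Δp = -0.00079, p = 0.42771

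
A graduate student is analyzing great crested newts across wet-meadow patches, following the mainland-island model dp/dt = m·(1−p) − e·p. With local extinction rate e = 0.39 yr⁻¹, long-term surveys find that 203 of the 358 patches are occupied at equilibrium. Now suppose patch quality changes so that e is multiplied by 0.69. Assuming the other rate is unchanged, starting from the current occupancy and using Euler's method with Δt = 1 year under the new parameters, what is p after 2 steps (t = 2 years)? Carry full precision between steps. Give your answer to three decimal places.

0.651

Observed p* = 203/358 = 0.56704.
Balance m(1−p*) = e·p* gives m = e·p*/(1−p*) = 0.39×0.56704/0.43296 = 0.51077.
Starting from p₀ = 0.56704; update p ← p + (dp/dt)·Δt with the new parameters.
t = 1: p = 0.56704 + (+0.06856) = 0.63559
t = 2: p = 0.63559 + (+0.01509) = 0.65068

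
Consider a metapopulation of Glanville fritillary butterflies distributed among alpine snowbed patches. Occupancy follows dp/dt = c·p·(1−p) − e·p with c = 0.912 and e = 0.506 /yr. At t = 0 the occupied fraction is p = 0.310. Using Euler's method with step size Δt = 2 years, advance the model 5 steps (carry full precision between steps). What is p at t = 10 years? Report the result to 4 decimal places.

0.4450

Update rule: p ← p + [c·p·(1−p) − e·p]·Δt with Δt = 2.
p: 0.31000 → 0.38643  (Δp = +0.07643)
p: 0.38643 → 0.42784  (Δp = +0.04140)
p: 0.42784 → 0.44137  (Δp = +0.01353)
p: 0.44137 → 0.44443  (Δp = +0.00307)
p: 0.44443 → 0.44503  (Δp = +0.00060)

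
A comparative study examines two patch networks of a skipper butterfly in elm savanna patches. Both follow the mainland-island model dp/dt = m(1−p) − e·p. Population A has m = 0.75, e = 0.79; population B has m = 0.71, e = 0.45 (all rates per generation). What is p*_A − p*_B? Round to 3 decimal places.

-0.125

A: p*_A = m/(m+e) = 0.75/1.5400 = 0.4870.
B: p*_B = 0.71/1.1600 = 0.6121.
p*_A − p*_B = 0.4870 − 0.6121 = -0.1251.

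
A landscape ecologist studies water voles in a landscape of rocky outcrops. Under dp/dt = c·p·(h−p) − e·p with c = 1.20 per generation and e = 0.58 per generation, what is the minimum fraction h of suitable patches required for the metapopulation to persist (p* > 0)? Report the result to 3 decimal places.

p* = h − e/c is positive only when h > e/c.
h_min = e/c = 0.58/1.20 = 0.4833.

0.483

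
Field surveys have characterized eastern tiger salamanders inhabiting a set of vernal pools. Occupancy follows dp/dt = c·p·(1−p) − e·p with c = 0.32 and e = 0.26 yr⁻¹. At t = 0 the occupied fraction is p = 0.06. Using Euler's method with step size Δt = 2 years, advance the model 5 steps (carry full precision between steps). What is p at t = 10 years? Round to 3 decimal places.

Update rule: p ← p + [c·p·(1−p) − e·p]·Δt with Δt = 2.
t = 2: p = 0.06000 + (+0.00490) = 0.06490
t = 4: p = 0.06490 + (+0.00509) = 0.06999
t = 6: p = 0.06999 + (+0.00526) = 0.07525
t = 8: p = 0.07525 + (+0.00541) = 0.08066
t = 10: p = 0.08066 + (+0.00552) = 0.08617

0.086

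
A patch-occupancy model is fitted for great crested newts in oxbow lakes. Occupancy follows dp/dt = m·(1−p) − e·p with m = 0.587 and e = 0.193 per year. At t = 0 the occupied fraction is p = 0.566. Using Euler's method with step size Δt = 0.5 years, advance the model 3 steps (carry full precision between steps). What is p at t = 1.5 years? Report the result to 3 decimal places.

0.710

Update rule: p ← p + [m·(1−p) − e·p]·Δt with Δt = 0.5.
step 1: Δp = +0.07276, p = 0.63876
step 2: Δp = +0.04438, p = 0.68314
step 3: Δp = +0.02707, p = 0.71022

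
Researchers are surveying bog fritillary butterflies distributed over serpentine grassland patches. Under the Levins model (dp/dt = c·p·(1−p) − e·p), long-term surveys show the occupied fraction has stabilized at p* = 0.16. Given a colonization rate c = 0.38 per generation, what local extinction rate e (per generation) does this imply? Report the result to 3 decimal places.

At equilibrium c(1−p*) = e.
e = 0.38 × (1 − 0.16) = 0.38 × 0.8400 = 0.3192.

0.319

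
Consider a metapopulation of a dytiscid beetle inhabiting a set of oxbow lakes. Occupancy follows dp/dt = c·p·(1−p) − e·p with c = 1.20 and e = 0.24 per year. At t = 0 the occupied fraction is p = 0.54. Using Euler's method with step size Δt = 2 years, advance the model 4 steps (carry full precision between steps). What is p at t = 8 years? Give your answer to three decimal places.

Update rule: p ← p + [c·p·(1−p) − e·p]·Δt with Δt = 2.
t = 2: p = 0.54000 + (+0.33696) = 0.87696
t = 4: p = 0.87696 + (-0.16198) = 0.71498
t = 6: p = 0.71498 + (+0.14589) = 0.86087
t = 8: p = 0.86087 + (-0.12576) = 0.73511

0.735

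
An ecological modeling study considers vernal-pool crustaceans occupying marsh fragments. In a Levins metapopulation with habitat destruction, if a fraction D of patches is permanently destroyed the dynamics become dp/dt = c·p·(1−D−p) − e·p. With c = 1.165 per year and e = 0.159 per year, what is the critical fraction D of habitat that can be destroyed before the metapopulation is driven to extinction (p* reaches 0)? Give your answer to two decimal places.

The nontrivial equilibrium is p* = (1−D) − e/c; extinction occurs when this hits zero.
So D_crit = 1 − e/c = 1 − 0.159/1.165 = 1 − 0.1365 = 0.8635.
Note this equals the original equilibrium occupancy — the Levins extinction-debt result.

0.86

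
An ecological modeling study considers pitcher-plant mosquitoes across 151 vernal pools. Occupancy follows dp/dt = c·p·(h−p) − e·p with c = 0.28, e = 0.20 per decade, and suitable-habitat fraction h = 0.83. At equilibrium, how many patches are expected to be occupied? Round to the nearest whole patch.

17

p* = h − e/c = 0.83 − 0.7143 = 0.1157.
Expected occupied patches = N × p* = 151 × 0.1157 = 17.47 ≈ 17.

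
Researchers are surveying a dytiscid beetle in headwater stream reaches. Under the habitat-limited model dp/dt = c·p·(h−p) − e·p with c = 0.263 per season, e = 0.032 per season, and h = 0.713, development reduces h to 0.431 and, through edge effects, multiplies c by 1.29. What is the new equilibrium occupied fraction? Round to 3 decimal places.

Before: p* = h − e/c = 0.713 − 0.032/0.263 = 0.713 − 0.1217 = 0.5913.
After: c = 0.33927, e = 0.032, h = 0.431; p* = 0.431 − 0.032/0.33927 = 0.3367.

0.337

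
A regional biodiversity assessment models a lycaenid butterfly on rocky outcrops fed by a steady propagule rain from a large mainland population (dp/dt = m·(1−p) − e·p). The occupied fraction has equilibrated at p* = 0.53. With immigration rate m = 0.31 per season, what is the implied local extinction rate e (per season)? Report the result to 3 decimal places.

At equilibrium m(1−p*) = e·p*, so e = m(1−p*)/p*.
e = 0.31 × 0.4700 / 0.53 = 0.2749.

0.275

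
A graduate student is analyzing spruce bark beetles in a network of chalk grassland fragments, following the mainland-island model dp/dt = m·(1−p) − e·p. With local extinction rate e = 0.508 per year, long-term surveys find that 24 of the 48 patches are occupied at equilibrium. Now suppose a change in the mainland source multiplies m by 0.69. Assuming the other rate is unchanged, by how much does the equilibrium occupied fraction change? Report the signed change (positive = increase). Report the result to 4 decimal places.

-0.0917

Observed p* = 24/48 = 0.50000.
Balance m(1−p*) = e·p* gives m = e·p*/(1−p*) = 0.508×0.50000/0.50000 = 0.50800.
New p* = m/(m+e) = 0.35052/(0.35052+0.50800) = 0.40828.
Δp* = 0.40828 − 0.50000 = -0.09172.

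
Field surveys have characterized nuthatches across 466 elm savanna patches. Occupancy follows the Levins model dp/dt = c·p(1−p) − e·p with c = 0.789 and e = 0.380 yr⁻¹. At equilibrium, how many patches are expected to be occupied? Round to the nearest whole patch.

p* = 1 − e/c = 1 − 0.380/0.789 = 0.5184.
Expected occupied patches = N × p* = 466 × 0.5184 = 241.56 ≈ 242.

242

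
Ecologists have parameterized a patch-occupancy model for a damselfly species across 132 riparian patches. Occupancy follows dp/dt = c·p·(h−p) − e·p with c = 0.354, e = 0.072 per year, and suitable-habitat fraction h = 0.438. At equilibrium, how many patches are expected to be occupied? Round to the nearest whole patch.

p* = h − e/c = 0.438 − 0.2034 = 0.2346.
Expected occupied patches = N × p* = 132 × 0.2346 = 30.97 ≈ 31.

31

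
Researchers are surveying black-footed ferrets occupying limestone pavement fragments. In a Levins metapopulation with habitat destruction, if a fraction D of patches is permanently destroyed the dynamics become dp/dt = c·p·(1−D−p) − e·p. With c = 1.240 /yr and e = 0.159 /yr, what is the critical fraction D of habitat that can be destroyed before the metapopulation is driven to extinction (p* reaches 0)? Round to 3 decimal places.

0.872

The nontrivial equilibrium is p* = (1−D) − e/c; extinction occurs when this hits zero.
So D_crit = 1 − e/c = 1 − 0.159/1.240 = 1 − 0.1282 = 0.8718.
Note this equals the original equilibrium occupancy — the Levins extinction-debt result.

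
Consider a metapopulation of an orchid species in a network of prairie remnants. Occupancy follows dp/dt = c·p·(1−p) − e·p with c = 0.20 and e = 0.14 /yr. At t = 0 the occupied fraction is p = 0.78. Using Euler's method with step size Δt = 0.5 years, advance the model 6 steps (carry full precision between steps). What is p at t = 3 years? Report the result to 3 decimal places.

Update rule: p ← p + [c·p·(1−p) − e·p]·Δt with Δt = 0.5.
t = 0.5: p = 0.78000 + (-0.03744) = 0.74256
t = 1: p = 0.74256 + (-0.03286) = 0.70970
t = 1.5: p = 0.70970 + (-0.02908) = 0.68062
t = 2: p = 0.68062 + (-0.02591) = 0.65472
t = 2.5: p = 0.65472 + (-0.02322) = 0.63149
t = 3: p = 0.63149 + (-0.02093) = 0.61056

0.611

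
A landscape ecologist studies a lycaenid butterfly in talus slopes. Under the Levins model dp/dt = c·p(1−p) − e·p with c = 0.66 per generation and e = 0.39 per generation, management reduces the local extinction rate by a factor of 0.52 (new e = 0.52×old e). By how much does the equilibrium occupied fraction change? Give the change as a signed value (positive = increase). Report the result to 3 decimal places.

Before: p* = 1 − 0.39/0.66 = 0.4091.
After the change, c = 0.66, e = 0.2028, so p* = 1 − 0.2028/0.66 = 0.6927.
Δp* = 0.6927 − 0.4091 = +0.2836.

0.284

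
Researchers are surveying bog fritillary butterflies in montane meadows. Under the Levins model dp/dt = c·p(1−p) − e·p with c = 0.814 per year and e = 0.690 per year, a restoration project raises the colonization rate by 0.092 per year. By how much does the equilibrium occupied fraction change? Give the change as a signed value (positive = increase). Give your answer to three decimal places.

Before: p* = 1 − 0.690/0.814 = 0.1523.
After the change, c = 0.906, e = 0.69, so p* = 1 − 0.69/0.906 = 0.2384.
Δp* = 0.2384 − 0.1523 = +0.0861.

0.086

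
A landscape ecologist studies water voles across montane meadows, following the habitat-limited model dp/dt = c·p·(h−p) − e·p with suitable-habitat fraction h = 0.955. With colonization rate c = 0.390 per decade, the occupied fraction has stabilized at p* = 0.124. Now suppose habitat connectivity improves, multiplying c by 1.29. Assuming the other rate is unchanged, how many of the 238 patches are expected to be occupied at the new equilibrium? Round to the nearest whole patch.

74

Balance c(h−p*) = e gives e = 0.390×(0.955 − 0.12400) = 0.32409.
New p* = 0.955 − e/c = 0.955 − 0.32409/0.50310 = 0.31081.
Expected occupied = 238 × 0.31081 = 73.97 ≈ 74.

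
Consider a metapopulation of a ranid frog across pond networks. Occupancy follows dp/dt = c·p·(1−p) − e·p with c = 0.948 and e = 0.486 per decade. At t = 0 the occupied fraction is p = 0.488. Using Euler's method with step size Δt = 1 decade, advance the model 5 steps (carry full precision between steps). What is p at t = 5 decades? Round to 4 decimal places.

0.4874

Update rule: p ← p + [c·p·(1−p) − e·p]·Δt with Δt = 1.
  1  |  dp/dt·Δt = -0.000305  |  p_1 = 0.487695
  2  |  dp/dt·Δt = -0.000164  |  p_2 = 0.487532
  3  |  dp/dt·Δt = -0.000088  |  p_3 = 0.487444
  4  |  dp/dt·Δt = -0.000047  |  p_4 = 0.487397
  5  |  dp/dt·Δt = -0.000025  |  p_5 = 0.487371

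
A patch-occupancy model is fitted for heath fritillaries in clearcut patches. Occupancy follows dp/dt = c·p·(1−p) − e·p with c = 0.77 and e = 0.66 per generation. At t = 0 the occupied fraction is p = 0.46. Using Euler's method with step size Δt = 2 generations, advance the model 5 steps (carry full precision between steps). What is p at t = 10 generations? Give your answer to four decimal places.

Update rule: p ← p + [c·p·(1−p) − e·p]·Δt with Δt = 2.
t = 2: p = 0.46000 + (-0.22466) = 0.23534
t = 4: p = 0.23534 + (-0.03352) = 0.20182
t = 6: p = 0.20182 + (-0.01833) = 0.18349
t = 8: p = 0.18349 + (-0.01148) = 0.17201
t = 10: p = 0.17201 + (-0.00772) = 0.16429

0.1643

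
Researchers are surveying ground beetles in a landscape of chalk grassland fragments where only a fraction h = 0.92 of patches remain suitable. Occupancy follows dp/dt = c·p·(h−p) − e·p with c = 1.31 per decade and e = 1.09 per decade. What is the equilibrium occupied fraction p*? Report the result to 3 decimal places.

Setting dp/dt = 0 and dividing by p* gives c·(h−p*) = e.
So p* = h − e/c = 0.92 − 1.09/1.31 = 0.92 − 0.8321 = 0.0879.

0.088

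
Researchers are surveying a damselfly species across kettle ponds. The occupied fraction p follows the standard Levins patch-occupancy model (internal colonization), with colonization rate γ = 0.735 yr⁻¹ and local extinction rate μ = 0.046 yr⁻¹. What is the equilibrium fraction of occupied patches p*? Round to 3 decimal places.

0.937

Setting dp/dt = 0 and dividing through by p* gives γ·(1−p*) = μ.
So p* = 1 − μ/γ = 1 − 0.046/0.735 = 1 − 0.0626 = 0.9374.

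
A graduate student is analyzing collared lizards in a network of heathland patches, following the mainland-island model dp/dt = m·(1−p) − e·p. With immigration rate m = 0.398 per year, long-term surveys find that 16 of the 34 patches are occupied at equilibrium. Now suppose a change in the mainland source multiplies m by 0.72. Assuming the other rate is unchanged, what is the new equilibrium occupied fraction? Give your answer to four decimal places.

Observed p* = 16/34 = 0.47059.
Balance m(1−p*) = e·p* gives e = m(1−p*)/p* = 0.398×0.52941/0.47059 = 0.44775.
New p* = m/(m+e) = 0.28656/(0.28656+0.44775) = 0.39024.

0.3902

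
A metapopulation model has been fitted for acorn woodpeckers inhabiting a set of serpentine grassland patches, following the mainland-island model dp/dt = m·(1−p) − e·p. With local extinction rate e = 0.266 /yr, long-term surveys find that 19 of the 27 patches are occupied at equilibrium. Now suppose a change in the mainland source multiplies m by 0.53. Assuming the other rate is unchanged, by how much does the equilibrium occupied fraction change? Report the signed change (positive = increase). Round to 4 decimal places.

Observed p* = 19/27 = 0.70370.
Balance m(1−p*) = e·p* gives m = e·p*/(1−p*) = 0.266×0.70370/0.29630 = 0.63174.
New p* = m/(m+e) = 0.33482/(0.33482+0.26600) = 0.55727.
Δp* = 0.55727 − 0.70370 = -0.14643.

-0.1464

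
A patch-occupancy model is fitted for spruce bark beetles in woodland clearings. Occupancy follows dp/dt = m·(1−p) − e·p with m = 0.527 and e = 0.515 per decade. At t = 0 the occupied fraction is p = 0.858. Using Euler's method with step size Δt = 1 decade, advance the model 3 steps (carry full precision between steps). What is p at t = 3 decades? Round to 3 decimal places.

0.506

Update rule: p ← p + [m·(1−p) − e·p]·Δt with Δt = 1.
step 1: Δp = -0.36704, p = 0.49096
step 2: Δp = +0.01542, p = 0.50638
step 3: Δp = -0.00065, p = 0.50573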